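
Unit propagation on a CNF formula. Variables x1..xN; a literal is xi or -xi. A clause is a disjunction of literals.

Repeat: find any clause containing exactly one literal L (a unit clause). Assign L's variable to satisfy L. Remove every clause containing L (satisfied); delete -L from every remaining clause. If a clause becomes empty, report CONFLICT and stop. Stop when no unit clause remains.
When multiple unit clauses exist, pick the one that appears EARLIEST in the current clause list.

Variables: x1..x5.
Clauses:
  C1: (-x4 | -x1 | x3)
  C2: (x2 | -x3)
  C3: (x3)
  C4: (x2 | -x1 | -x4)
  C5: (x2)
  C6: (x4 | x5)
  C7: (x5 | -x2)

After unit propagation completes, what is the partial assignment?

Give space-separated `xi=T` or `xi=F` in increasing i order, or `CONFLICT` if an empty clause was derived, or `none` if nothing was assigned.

Answer: x2=T x3=T x5=T

Derivation:
unit clause [3] forces x3=T; simplify:
  drop -3 from [2, -3] -> [2]
  satisfied 2 clause(s); 5 remain; assigned so far: [3]
unit clause [2] forces x2=T; simplify:
  drop -2 from [5, -2] -> [5]
  satisfied 3 clause(s); 2 remain; assigned so far: [2, 3]
unit clause [5] forces x5=T; simplify:
  satisfied 2 clause(s); 0 remain; assigned so far: [2, 3, 5]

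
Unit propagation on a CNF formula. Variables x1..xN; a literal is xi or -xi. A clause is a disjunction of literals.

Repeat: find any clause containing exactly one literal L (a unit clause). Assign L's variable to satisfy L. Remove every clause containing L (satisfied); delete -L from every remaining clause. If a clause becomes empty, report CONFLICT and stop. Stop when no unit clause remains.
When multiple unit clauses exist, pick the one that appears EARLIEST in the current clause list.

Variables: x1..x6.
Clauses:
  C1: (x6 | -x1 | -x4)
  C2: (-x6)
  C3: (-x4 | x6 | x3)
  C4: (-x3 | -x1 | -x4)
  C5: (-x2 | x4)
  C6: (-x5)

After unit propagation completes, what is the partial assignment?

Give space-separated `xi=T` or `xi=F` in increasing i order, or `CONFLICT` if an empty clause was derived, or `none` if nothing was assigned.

Answer: x5=F x6=F

Derivation:
unit clause [-6] forces x6=F; simplify:
  drop 6 from [6, -1, -4] -> [-1, -4]
  drop 6 from [-4, 6, 3] -> [-4, 3]
  satisfied 1 clause(s); 5 remain; assigned so far: [6]
unit clause [-5] forces x5=F; simplify:
  satisfied 1 clause(s); 4 remain; assigned so far: [5, 6]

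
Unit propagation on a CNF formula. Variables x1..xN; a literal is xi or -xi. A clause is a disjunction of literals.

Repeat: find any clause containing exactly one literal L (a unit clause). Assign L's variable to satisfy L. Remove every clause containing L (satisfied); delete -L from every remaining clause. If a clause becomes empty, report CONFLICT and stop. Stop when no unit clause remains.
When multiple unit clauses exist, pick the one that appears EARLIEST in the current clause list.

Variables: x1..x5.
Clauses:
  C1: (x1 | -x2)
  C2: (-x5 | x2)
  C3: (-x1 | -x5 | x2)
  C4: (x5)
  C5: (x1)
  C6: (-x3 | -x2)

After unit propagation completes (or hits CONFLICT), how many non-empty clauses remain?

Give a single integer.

unit clause [5] forces x5=T; simplify:
  drop -5 from [-5, 2] -> [2]
  drop -5 from [-1, -5, 2] -> [-1, 2]
  satisfied 1 clause(s); 5 remain; assigned so far: [5]
unit clause [2] forces x2=T; simplify:
  drop -2 from [1, -2] -> [1]
  drop -2 from [-3, -2] -> [-3]
  satisfied 2 clause(s); 3 remain; assigned so far: [2, 5]
unit clause [1] forces x1=T; simplify:
  satisfied 2 clause(s); 1 remain; assigned so far: [1, 2, 5]
unit clause [-3] forces x3=F; simplify:
  satisfied 1 clause(s); 0 remain; assigned so far: [1, 2, 3, 5]

Answer: 0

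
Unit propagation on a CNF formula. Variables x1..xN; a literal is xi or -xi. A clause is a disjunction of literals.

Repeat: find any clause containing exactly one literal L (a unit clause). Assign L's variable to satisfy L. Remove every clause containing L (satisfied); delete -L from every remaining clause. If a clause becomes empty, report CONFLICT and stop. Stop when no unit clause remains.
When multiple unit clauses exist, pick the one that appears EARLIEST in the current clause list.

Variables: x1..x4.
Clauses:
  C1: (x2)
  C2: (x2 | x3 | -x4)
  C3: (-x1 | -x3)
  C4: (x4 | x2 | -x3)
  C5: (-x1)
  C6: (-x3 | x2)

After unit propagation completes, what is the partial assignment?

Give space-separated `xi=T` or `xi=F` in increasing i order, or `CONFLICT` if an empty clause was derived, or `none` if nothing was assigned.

unit clause [2] forces x2=T; simplify:
  satisfied 4 clause(s); 2 remain; assigned so far: [2]
unit clause [-1] forces x1=F; simplify:
  satisfied 2 clause(s); 0 remain; assigned so far: [1, 2]

Answer: x1=F x2=T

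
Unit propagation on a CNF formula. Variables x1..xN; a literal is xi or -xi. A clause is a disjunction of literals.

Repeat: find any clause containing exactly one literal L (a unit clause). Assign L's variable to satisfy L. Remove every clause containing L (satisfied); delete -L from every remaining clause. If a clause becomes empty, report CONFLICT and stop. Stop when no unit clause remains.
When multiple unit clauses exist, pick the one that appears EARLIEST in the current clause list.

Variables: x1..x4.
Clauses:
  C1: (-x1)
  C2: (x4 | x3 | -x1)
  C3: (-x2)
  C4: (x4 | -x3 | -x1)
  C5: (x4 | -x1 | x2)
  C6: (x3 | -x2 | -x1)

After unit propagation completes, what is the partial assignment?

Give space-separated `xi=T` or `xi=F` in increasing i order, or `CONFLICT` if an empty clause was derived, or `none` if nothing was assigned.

Answer: x1=F x2=F

Derivation:
unit clause [-1] forces x1=F; simplify:
  satisfied 5 clause(s); 1 remain; assigned so far: [1]
unit clause [-2] forces x2=F; simplify:
  satisfied 1 clause(s); 0 remain; assigned so far: [1, 2]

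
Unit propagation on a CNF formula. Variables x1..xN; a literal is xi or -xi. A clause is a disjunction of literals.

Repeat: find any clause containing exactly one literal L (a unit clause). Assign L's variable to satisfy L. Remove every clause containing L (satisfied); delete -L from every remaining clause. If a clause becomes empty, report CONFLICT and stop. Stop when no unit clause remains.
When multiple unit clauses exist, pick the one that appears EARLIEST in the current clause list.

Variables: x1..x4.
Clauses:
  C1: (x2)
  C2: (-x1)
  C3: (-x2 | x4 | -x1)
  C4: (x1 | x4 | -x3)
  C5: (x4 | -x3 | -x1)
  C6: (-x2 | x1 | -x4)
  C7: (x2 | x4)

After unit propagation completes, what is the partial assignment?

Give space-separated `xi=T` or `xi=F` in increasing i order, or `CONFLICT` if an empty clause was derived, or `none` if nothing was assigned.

Answer: x1=F x2=T x3=F x4=F

Derivation:
unit clause [2] forces x2=T; simplify:
  drop -2 from [-2, 4, -1] -> [4, -1]
  drop -2 from [-2, 1, -4] -> [1, -4]
  satisfied 2 clause(s); 5 remain; assigned so far: [2]
unit clause [-1] forces x1=F; simplify:
  drop 1 from [1, 4, -3] -> [4, -3]
  drop 1 from [1, -4] -> [-4]
  satisfied 3 clause(s); 2 remain; assigned so far: [1, 2]
unit clause [-4] forces x4=F; simplify:
  drop 4 from [4, -3] -> [-3]
  satisfied 1 clause(s); 1 remain; assigned so far: [1, 2, 4]
unit clause [-3] forces x3=F; simplify:
  satisfied 1 clause(s); 0 remain; assigned so far: [1, 2, 3, 4]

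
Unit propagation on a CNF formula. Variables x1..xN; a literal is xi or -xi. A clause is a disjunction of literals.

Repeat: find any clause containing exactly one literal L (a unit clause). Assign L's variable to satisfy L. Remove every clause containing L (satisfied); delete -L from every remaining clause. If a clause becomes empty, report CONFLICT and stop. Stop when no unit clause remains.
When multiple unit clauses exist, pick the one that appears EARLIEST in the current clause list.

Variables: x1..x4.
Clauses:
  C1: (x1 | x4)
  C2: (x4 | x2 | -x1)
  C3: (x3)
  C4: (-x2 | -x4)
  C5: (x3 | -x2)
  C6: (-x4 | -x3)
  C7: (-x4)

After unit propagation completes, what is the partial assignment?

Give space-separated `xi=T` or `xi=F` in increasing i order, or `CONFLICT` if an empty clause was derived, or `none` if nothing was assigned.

unit clause [3] forces x3=T; simplify:
  drop -3 from [-4, -3] -> [-4]
  satisfied 2 clause(s); 5 remain; assigned so far: [3]
unit clause [-4] forces x4=F; simplify:
  drop 4 from [1, 4] -> [1]
  drop 4 from [4, 2, -1] -> [2, -1]
  satisfied 3 clause(s); 2 remain; assigned so far: [3, 4]
unit clause [1] forces x1=T; simplify:
  drop -1 from [2, -1] -> [2]
  satisfied 1 clause(s); 1 remain; assigned so far: [1, 3, 4]
unit clause [2] forces x2=T; simplify:
  satisfied 1 clause(s); 0 remain; assigned so far: [1, 2, 3, 4]

Answer: x1=T x2=T x3=T x4=F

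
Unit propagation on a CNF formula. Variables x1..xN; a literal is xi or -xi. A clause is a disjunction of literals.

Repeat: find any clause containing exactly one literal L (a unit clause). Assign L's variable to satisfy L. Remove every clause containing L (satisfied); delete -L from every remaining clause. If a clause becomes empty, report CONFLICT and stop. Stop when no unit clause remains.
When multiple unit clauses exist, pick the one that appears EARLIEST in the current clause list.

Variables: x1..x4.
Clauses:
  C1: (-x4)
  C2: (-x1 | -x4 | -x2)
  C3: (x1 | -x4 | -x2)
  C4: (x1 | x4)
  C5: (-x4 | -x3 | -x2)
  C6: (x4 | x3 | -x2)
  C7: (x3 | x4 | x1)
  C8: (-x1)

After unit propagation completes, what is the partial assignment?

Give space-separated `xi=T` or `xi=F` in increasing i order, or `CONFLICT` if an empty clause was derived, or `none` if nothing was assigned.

unit clause [-4] forces x4=F; simplify:
  drop 4 from [1, 4] -> [1]
  drop 4 from [4, 3, -2] -> [3, -2]
  drop 4 from [3, 4, 1] -> [3, 1]
  satisfied 4 clause(s); 4 remain; assigned so far: [4]
unit clause [1] forces x1=T; simplify:
  drop -1 from [-1] -> [] (empty!)
  satisfied 2 clause(s); 2 remain; assigned so far: [1, 4]
CONFLICT (empty clause)

Answer: CONFLICT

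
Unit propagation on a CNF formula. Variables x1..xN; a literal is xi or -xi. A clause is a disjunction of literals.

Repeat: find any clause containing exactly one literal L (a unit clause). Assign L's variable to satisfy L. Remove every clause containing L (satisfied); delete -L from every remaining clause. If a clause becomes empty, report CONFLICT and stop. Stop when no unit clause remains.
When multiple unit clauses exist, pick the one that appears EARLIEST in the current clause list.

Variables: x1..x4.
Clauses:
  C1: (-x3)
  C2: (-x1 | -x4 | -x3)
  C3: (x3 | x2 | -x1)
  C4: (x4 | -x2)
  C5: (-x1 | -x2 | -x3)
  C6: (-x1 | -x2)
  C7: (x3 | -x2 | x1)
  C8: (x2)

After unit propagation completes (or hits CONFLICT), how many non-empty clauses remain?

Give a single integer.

unit clause [-3] forces x3=F; simplify:
  drop 3 from [3, 2, -1] -> [2, -1]
  drop 3 from [3, -2, 1] -> [-2, 1]
  satisfied 3 clause(s); 5 remain; assigned so far: [3]
unit clause [2] forces x2=T; simplify:
  drop -2 from [4, -2] -> [4]
  drop -2 from [-1, -2] -> [-1]
  drop -2 from [-2, 1] -> [1]
  satisfied 2 clause(s); 3 remain; assigned so far: [2, 3]
unit clause [4] forces x4=T; simplify:
  satisfied 1 clause(s); 2 remain; assigned so far: [2, 3, 4]
unit clause [-1] forces x1=F; simplify:
  drop 1 from [1] -> [] (empty!)
  satisfied 1 clause(s); 1 remain; assigned so far: [1, 2, 3, 4]
CONFLICT (empty clause)

Answer: 0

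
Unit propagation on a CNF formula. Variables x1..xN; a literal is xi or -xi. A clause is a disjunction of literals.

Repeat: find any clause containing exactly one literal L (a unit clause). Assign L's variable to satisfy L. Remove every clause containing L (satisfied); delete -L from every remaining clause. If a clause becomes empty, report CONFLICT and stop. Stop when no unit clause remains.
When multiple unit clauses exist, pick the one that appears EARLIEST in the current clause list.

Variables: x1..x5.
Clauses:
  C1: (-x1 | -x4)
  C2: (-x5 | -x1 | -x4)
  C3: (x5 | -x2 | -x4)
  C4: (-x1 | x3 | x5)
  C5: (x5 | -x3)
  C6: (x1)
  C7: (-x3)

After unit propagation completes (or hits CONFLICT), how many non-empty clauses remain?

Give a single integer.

unit clause [1] forces x1=T; simplify:
  drop -1 from [-1, -4] -> [-4]
  drop -1 from [-5, -1, -4] -> [-5, -4]
  drop -1 from [-1, 3, 5] -> [3, 5]
  satisfied 1 clause(s); 6 remain; assigned so far: [1]
unit clause [-4] forces x4=F; simplify:
  satisfied 3 clause(s); 3 remain; assigned so far: [1, 4]
unit clause [-3] forces x3=F; simplify:
  drop 3 from [3, 5] -> [5]
  satisfied 2 clause(s); 1 remain; assigned so far: [1, 3, 4]
unit clause [5] forces x5=T; simplify:
  satisfied 1 clause(s); 0 remain; assigned so far: [1, 3, 4, 5]

Answer: 0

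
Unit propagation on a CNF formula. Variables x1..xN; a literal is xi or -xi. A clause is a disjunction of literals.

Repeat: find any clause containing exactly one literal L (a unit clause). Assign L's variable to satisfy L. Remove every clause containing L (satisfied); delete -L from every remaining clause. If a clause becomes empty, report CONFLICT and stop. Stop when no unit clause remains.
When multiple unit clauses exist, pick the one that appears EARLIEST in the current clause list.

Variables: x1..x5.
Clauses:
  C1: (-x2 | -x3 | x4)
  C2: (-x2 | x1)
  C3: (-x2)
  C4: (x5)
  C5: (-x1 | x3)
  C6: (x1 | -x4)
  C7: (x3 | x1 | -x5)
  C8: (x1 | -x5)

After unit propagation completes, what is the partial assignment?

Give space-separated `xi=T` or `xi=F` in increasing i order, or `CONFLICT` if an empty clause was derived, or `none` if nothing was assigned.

Answer: x1=T x2=F x3=T x5=T

Derivation:
unit clause [-2] forces x2=F; simplify:
  satisfied 3 clause(s); 5 remain; assigned so far: [2]
unit clause [5] forces x5=T; simplify:
  drop -5 from [3, 1, -5] -> [3, 1]
  drop -5 from [1, -5] -> [1]
  satisfied 1 clause(s); 4 remain; assigned so far: [2, 5]
unit clause [1] forces x1=T; simplify:
  drop -1 from [-1, 3] -> [3]
  satisfied 3 clause(s); 1 remain; assigned so far: [1, 2, 5]
unit clause [3] forces x3=T; simplify:
  satisfied 1 clause(s); 0 remain; assigned so far: [1, 2, 3, 5]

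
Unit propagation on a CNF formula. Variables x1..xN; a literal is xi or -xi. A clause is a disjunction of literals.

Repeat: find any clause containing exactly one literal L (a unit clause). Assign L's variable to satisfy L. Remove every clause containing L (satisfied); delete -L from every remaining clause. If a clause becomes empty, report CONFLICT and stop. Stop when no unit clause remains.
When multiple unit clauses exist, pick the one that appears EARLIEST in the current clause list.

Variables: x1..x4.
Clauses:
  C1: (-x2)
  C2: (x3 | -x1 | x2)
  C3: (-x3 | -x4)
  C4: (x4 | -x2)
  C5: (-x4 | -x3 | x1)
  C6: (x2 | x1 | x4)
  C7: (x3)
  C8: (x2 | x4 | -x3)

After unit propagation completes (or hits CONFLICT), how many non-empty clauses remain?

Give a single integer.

Answer: 1

Derivation:
unit clause [-2] forces x2=F; simplify:
  drop 2 from [3, -1, 2] -> [3, -1]
  drop 2 from [2, 1, 4] -> [1, 4]
  drop 2 from [2, 4, -3] -> [4, -3]
  satisfied 2 clause(s); 6 remain; assigned so far: [2]
unit clause [3] forces x3=T; simplify:
  drop -3 from [-3, -4] -> [-4]
  drop -3 from [-4, -3, 1] -> [-4, 1]
  drop -3 from [4, -3] -> [4]
  satisfied 2 clause(s); 4 remain; assigned so far: [2, 3]
unit clause [-4] forces x4=F; simplify:
  drop 4 from [1, 4] -> [1]
  drop 4 from [4] -> [] (empty!)
  satisfied 2 clause(s); 2 remain; assigned so far: [2, 3, 4]
CONFLICT (empty clause)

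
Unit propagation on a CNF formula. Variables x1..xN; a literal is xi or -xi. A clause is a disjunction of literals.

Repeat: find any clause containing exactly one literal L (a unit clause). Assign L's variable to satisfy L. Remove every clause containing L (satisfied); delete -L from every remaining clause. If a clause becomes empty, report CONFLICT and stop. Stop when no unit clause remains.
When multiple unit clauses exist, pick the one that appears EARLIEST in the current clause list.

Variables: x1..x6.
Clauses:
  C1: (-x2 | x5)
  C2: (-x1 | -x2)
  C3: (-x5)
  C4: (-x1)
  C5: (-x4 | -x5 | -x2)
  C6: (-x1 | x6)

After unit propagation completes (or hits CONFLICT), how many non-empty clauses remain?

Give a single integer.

unit clause [-5] forces x5=F; simplify:
  drop 5 from [-2, 5] -> [-2]
  satisfied 2 clause(s); 4 remain; assigned so far: [5]
unit clause [-2] forces x2=F; simplify:
  satisfied 2 clause(s); 2 remain; assigned so far: [2, 5]
unit clause [-1] forces x1=F; simplify:
  satisfied 2 clause(s); 0 remain; assigned so far: [1, 2, 5]

Answer: 0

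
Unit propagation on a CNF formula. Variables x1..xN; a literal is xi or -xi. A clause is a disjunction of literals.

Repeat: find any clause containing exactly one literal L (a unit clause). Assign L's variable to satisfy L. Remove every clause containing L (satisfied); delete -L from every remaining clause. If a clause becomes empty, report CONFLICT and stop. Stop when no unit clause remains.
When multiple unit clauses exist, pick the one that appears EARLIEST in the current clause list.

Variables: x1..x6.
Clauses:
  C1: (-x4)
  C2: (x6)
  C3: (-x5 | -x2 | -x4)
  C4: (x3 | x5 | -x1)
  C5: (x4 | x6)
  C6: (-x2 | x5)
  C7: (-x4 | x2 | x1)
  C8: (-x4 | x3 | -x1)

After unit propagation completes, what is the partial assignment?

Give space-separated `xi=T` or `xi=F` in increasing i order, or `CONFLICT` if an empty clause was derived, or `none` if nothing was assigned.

unit clause [-4] forces x4=F; simplify:
  drop 4 from [4, 6] -> [6]
  satisfied 4 clause(s); 4 remain; assigned so far: [4]
unit clause [6] forces x6=T; simplify:
  satisfied 2 clause(s); 2 remain; assigned so far: [4, 6]

Answer: x4=F x6=T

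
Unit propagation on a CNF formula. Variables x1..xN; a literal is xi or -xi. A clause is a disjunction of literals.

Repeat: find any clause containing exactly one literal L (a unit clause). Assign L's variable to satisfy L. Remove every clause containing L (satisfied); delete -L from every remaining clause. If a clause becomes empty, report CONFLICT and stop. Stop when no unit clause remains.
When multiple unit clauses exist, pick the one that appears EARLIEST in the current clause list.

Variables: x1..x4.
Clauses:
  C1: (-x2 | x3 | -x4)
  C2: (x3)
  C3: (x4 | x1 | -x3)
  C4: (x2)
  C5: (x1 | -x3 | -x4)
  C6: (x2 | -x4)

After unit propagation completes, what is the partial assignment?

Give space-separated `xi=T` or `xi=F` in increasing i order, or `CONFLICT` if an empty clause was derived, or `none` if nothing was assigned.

unit clause [3] forces x3=T; simplify:
  drop -3 from [4, 1, -3] -> [4, 1]
  drop -3 from [1, -3, -4] -> [1, -4]
  satisfied 2 clause(s); 4 remain; assigned so far: [3]
unit clause [2] forces x2=T; simplify:
  satisfied 2 clause(s); 2 remain; assigned so far: [2, 3]

Answer: x2=T x3=T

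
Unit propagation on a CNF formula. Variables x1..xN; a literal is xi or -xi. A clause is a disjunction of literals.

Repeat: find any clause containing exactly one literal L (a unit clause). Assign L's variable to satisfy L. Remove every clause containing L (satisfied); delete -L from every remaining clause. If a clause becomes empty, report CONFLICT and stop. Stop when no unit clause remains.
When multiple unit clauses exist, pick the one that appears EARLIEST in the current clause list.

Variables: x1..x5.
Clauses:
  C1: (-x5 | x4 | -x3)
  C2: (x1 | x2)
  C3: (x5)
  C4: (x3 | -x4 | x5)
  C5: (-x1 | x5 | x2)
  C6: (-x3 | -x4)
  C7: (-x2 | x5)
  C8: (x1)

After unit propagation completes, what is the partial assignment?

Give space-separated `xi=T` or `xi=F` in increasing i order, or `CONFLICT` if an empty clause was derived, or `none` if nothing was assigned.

unit clause [5] forces x5=T; simplify:
  drop -5 from [-5, 4, -3] -> [4, -3]
  satisfied 4 clause(s); 4 remain; assigned so far: [5]
unit clause [1] forces x1=T; simplify:
  satisfied 2 clause(s); 2 remain; assigned so far: [1, 5]

Answer: x1=T x5=T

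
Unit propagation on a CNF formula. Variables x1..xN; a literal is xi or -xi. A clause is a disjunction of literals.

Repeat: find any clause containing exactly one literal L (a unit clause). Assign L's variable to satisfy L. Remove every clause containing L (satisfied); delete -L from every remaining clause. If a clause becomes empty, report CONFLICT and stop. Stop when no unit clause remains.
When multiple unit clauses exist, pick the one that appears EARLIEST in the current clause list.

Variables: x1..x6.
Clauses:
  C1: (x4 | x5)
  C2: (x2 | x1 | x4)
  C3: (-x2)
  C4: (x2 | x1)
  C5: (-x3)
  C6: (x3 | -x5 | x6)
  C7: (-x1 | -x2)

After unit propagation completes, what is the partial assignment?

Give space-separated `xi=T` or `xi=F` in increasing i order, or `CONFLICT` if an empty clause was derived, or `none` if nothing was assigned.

unit clause [-2] forces x2=F; simplify:
  drop 2 from [2, 1, 4] -> [1, 4]
  drop 2 from [2, 1] -> [1]
  satisfied 2 clause(s); 5 remain; assigned so far: [2]
unit clause [1] forces x1=T; simplify:
  satisfied 2 clause(s); 3 remain; assigned so far: [1, 2]
unit clause [-3] forces x3=F; simplify:
  drop 3 from [3, -5, 6] -> [-5, 6]
  satisfied 1 clause(s); 2 remain; assigned so far: [1, 2, 3]

Answer: x1=T x2=F x3=F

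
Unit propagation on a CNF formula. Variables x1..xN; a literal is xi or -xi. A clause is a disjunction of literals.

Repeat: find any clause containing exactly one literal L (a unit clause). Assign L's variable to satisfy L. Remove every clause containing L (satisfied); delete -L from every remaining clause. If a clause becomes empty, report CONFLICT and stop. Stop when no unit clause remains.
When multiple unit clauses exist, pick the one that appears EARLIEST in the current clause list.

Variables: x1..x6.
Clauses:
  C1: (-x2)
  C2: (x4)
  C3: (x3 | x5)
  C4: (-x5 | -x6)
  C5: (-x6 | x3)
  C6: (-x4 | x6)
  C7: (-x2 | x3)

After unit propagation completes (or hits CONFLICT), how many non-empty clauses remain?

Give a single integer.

unit clause [-2] forces x2=F; simplify:
  satisfied 2 clause(s); 5 remain; assigned so far: [2]
unit clause [4] forces x4=T; simplify:
  drop -4 from [-4, 6] -> [6]
  satisfied 1 clause(s); 4 remain; assigned so far: [2, 4]
unit clause [6] forces x6=T; simplify:
  drop -6 from [-5, -6] -> [-5]
  drop -6 from [-6, 3] -> [3]
  satisfied 1 clause(s); 3 remain; assigned so far: [2, 4, 6]
unit clause [-5] forces x5=F; simplify:
  drop 5 from [3, 5] -> [3]
  satisfied 1 clause(s); 2 remain; assigned so far: [2, 4, 5, 6]
unit clause [3] forces x3=T; simplify:
  satisfied 2 clause(s); 0 remain; assigned so far: [2, 3, 4, 5, 6]

Answer: 0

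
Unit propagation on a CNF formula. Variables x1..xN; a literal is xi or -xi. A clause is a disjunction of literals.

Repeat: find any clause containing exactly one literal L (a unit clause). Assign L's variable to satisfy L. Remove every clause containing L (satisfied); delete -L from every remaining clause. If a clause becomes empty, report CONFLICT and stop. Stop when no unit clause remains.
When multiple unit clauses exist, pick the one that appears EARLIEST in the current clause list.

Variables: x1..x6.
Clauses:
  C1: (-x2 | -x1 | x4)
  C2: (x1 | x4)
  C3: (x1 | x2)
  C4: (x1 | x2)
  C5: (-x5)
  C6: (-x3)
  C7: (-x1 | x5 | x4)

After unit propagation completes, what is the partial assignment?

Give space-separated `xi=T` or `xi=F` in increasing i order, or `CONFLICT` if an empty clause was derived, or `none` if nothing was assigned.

Answer: x3=F x5=F

Derivation:
unit clause [-5] forces x5=F; simplify:
  drop 5 from [-1, 5, 4] -> [-1, 4]
  satisfied 1 clause(s); 6 remain; assigned so far: [5]
unit clause [-3] forces x3=F; simplify:
  satisfied 1 clause(s); 5 remain; assigned so far: [3, 5]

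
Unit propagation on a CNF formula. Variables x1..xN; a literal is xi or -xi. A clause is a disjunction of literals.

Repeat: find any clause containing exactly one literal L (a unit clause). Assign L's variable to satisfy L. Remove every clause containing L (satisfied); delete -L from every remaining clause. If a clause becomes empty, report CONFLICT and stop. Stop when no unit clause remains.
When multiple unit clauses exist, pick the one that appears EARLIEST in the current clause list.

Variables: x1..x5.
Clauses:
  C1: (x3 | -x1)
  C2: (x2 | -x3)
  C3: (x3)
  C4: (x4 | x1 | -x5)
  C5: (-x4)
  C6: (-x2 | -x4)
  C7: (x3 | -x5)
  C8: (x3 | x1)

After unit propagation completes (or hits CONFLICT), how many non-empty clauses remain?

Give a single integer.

unit clause [3] forces x3=T; simplify:
  drop -3 from [2, -3] -> [2]
  satisfied 4 clause(s); 4 remain; assigned so far: [3]
unit clause [2] forces x2=T; simplify:
  drop -2 from [-2, -4] -> [-4]
  satisfied 1 clause(s); 3 remain; assigned so far: [2, 3]
unit clause [-4] forces x4=F; simplify:
  drop 4 from [4, 1, -5] -> [1, -5]
  satisfied 2 clause(s); 1 remain; assigned so far: [2, 3, 4]

Answer: 1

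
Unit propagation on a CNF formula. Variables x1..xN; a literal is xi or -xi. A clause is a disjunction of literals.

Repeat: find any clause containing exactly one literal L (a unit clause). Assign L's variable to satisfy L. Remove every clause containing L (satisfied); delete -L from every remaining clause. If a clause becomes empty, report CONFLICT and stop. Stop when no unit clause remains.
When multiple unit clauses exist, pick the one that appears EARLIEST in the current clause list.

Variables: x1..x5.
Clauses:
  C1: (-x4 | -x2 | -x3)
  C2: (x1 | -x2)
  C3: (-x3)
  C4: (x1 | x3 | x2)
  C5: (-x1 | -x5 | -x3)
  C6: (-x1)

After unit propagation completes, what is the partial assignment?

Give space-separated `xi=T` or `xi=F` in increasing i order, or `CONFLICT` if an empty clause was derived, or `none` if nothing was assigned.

unit clause [-3] forces x3=F; simplify:
  drop 3 from [1, 3, 2] -> [1, 2]
  satisfied 3 clause(s); 3 remain; assigned so far: [3]
unit clause [-1] forces x1=F; simplify:
  drop 1 from [1, -2] -> [-2]
  drop 1 from [1, 2] -> [2]
  satisfied 1 clause(s); 2 remain; assigned so far: [1, 3]
unit clause [-2] forces x2=F; simplify:
  drop 2 from [2] -> [] (empty!)
  satisfied 1 clause(s); 1 remain; assigned so far: [1, 2, 3]
CONFLICT (empty clause)

Answer: CONFLICT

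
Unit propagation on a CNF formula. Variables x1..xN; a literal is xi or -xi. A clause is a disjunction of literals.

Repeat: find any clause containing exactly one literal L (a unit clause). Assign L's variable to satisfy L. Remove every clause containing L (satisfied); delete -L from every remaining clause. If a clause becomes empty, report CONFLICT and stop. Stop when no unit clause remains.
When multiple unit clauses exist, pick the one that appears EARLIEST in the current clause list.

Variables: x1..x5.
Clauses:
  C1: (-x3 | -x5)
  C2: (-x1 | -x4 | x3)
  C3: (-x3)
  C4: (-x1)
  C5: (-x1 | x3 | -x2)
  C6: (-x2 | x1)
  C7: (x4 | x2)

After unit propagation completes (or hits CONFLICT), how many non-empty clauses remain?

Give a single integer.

Answer: 0

Derivation:
unit clause [-3] forces x3=F; simplify:
  drop 3 from [-1, -4, 3] -> [-1, -4]
  drop 3 from [-1, 3, -2] -> [-1, -2]
  satisfied 2 clause(s); 5 remain; assigned so far: [3]
unit clause [-1] forces x1=F; simplify:
  drop 1 from [-2, 1] -> [-2]
  satisfied 3 clause(s); 2 remain; assigned so far: [1, 3]
unit clause [-2] forces x2=F; simplify:
  drop 2 from [4, 2] -> [4]
  satisfied 1 clause(s); 1 remain; assigned so far: [1, 2, 3]
unit clause [4] forces x4=T; simplify:
  satisfied 1 clause(s); 0 remain; assigned so far: [1, 2, 3, 4]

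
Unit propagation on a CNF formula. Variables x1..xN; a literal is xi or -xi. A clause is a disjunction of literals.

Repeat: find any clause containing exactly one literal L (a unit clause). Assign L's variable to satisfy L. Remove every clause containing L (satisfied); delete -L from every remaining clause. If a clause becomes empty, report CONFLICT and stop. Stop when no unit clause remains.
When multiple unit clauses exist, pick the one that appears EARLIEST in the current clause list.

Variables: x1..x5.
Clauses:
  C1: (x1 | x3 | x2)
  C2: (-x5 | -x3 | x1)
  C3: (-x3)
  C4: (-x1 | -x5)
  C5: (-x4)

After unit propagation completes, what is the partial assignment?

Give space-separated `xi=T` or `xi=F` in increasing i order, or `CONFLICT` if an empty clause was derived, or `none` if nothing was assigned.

Answer: x3=F x4=F

Derivation:
unit clause [-3] forces x3=F; simplify:
  drop 3 from [1, 3, 2] -> [1, 2]
  satisfied 2 clause(s); 3 remain; assigned so far: [3]
unit clause [-4] forces x4=F; simplify:
  satisfied 1 clause(s); 2 remain; assigned so far: [3, 4]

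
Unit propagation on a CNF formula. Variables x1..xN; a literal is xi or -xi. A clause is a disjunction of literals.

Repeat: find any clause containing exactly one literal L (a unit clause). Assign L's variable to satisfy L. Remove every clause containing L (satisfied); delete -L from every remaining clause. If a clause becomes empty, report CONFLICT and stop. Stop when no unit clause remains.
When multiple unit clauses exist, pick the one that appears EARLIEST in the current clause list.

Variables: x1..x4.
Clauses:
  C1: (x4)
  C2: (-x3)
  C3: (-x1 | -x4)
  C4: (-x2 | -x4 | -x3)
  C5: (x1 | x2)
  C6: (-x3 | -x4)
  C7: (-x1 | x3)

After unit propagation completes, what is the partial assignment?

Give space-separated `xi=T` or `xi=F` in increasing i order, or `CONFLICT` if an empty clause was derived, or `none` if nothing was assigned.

unit clause [4] forces x4=T; simplify:
  drop -4 from [-1, -4] -> [-1]
  drop -4 from [-2, -4, -3] -> [-2, -3]
  drop -4 from [-3, -4] -> [-3]
  satisfied 1 clause(s); 6 remain; assigned so far: [4]
unit clause [-3] forces x3=F; simplify:
  drop 3 from [-1, 3] -> [-1]
  satisfied 3 clause(s); 3 remain; assigned so far: [3, 4]
unit clause [-1] forces x1=F; simplify:
  drop 1 from [1, 2] -> [2]
  satisfied 2 clause(s); 1 remain; assigned so far: [1, 3, 4]
unit clause [2] forces x2=T; simplify:
  satisfied 1 clause(s); 0 remain; assigned so far: [1, 2, 3, 4]

Answer: x1=F x2=T x3=F x4=T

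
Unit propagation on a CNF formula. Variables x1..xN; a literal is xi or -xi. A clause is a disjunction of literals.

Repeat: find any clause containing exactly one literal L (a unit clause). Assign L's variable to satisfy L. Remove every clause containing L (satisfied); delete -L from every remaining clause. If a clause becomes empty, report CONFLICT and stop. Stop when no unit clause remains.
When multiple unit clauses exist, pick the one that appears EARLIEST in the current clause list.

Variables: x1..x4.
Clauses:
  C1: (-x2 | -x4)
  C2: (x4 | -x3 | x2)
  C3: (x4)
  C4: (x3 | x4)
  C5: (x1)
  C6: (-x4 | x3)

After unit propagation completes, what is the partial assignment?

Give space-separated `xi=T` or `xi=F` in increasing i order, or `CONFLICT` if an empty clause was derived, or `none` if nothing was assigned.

unit clause [4] forces x4=T; simplify:
  drop -4 from [-2, -4] -> [-2]
  drop -4 from [-4, 3] -> [3]
  satisfied 3 clause(s); 3 remain; assigned so far: [4]
unit clause [-2] forces x2=F; simplify:
  satisfied 1 clause(s); 2 remain; assigned so far: [2, 4]
unit clause [1] forces x1=T; simplify:
  satisfied 1 clause(s); 1 remain; assigned so far: [1, 2, 4]
unit clause [3] forces x3=T; simplify:
  satisfied 1 clause(s); 0 remain; assigned so far: [1, 2, 3, 4]

Answer: x1=T x2=F x3=T x4=T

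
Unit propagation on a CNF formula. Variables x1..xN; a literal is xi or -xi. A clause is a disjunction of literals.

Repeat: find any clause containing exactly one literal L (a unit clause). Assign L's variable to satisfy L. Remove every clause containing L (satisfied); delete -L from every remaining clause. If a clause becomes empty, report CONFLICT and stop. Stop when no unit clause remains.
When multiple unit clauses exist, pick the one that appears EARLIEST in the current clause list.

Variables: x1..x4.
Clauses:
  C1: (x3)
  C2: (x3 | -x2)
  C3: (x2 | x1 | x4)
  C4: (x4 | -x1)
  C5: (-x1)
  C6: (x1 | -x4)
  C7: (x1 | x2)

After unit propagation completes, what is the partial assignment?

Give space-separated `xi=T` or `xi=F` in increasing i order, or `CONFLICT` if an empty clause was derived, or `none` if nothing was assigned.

unit clause [3] forces x3=T; simplify:
  satisfied 2 clause(s); 5 remain; assigned so far: [3]
unit clause [-1] forces x1=F; simplify:
  drop 1 from [2, 1, 4] -> [2, 4]
  drop 1 from [1, -4] -> [-4]
  drop 1 from [1, 2] -> [2]
  satisfied 2 clause(s); 3 remain; assigned so far: [1, 3]
unit clause [-4] forces x4=F; simplify:
  drop 4 from [2, 4] -> [2]
  satisfied 1 clause(s); 2 remain; assigned so far: [1, 3, 4]
unit clause [2] forces x2=T; simplify:
  satisfied 2 clause(s); 0 remain; assigned so far: [1, 2, 3, 4]

Answer: x1=F x2=T x3=T x4=F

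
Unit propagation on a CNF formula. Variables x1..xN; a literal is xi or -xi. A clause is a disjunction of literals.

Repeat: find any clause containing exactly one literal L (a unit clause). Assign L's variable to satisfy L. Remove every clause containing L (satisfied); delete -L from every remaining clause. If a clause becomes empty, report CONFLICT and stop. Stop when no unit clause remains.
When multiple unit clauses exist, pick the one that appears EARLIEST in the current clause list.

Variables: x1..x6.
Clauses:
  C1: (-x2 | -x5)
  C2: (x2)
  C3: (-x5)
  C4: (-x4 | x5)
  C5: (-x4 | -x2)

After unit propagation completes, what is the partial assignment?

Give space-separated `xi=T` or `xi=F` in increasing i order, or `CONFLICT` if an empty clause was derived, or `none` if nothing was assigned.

unit clause [2] forces x2=T; simplify:
  drop -2 from [-2, -5] -> [-5]
  drop -2 from [-4, -2] -> [-4]
  satisfied 1 clause(s); 4 remain; assigned so far: [2]
unit clause [-5] forces x5=F; simplify:
  drop 5 from [-4, 5] -> [-4]
  satisfied 2 clause(s); 2 remain; assigned so far: [2, 5]
unit clause [-4] forces x4=F; simplify:
  satisfied 2 clause(s); 0 remain; assigned so far: [2, 4, 5]

Answer: x2=T x4=F x5=F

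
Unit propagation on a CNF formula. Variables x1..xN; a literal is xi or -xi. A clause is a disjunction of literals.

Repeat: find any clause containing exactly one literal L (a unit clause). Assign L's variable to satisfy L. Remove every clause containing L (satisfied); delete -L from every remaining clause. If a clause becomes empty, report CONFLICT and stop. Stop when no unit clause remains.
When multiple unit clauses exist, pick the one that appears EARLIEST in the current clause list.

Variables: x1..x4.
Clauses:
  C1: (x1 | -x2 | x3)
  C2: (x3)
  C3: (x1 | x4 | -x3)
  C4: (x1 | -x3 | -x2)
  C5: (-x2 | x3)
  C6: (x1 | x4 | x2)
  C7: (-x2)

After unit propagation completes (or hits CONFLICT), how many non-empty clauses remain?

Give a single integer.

Answer: 2

Derivation:
unit clause [3] forces x3=T; simplify:
  drop -3 from [1, 4, -3] -> [1, 4]
  drop -3 from [1, -3, -2] -> [1, -2]
  satisfied 3 clause(s); 4 remain; assigned so far: [3]
unit clause [-2] forces x2=F; simplify:
  drop 2 from [1, 4, 2] -> [1, 4]
  satisfied 2 clause(s); 2 remain; assigned so far: [2, 3]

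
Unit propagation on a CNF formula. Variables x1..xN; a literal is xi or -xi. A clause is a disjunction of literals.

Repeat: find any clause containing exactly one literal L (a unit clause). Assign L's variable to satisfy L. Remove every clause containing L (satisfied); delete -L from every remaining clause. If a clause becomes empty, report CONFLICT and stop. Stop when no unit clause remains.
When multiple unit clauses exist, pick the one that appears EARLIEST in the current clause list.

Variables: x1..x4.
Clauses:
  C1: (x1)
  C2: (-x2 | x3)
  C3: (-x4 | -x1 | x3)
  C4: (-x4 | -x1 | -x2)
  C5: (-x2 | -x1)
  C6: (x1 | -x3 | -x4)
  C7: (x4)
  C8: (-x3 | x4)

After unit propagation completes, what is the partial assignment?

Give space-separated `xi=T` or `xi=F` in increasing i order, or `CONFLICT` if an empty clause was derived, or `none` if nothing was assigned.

unit clause [1] forces x1=T; simplify:
  drop -1 from [-4, -1, 3] -> [-4, 3]
  drop -1 from [-4, -1, -2] -> [-4, -2]
  drop -1 from [-2, -1] -> [-2]
  satisfied 2 clause(s); 6 remain; assigned so far: [1]
unit clause [-2] forces x2=F; simplify:
  satisfied 3 clause(s); 3 remain; assigned so far: [1, 2]
unit clause [4] forces x4=T; simplify:
  drop -4 from [-4, 3] -> [3]
  satisfied 2 clause(s); 1 remain; assigned so far: [1, 2, 4]
unit clause [3] forces x3=T; simplify:
  satisfied 1 clause(s); 0 remain; assigned so far: [1, 2, 3, 4]

Answer: x1=T x2=F x3=T x4=T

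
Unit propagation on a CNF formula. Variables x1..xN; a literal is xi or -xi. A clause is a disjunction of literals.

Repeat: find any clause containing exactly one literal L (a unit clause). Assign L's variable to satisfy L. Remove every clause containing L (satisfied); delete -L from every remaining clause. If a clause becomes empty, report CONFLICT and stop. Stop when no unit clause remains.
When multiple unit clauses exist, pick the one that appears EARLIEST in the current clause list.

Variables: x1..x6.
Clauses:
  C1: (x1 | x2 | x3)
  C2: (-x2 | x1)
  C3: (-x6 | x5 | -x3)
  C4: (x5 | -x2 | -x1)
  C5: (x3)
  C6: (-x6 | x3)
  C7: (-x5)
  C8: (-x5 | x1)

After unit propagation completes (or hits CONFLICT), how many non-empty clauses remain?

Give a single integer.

unit clause [3] forces x3=T; simplify:
  drop -3 from [-6, 5, -3] -> [-6, 5]
  satisfied 3 clause(s); 5 remain; assigned so far: [3]
unit clause [-5] forces x5=F; simplify:
  drop 5 from [-6, 5] -> [-6]
  drop 5 from [5, -2, -1] -> [-2, -1]
  satisfied 2 clause(s); 3 remain; assigned so far: [3, 5]
unit clause [-6] forces x6=F; simplify:
  satisfied 1 clause(s); 2 remain; assigned so far: [3, 5, 6]

Answer: 2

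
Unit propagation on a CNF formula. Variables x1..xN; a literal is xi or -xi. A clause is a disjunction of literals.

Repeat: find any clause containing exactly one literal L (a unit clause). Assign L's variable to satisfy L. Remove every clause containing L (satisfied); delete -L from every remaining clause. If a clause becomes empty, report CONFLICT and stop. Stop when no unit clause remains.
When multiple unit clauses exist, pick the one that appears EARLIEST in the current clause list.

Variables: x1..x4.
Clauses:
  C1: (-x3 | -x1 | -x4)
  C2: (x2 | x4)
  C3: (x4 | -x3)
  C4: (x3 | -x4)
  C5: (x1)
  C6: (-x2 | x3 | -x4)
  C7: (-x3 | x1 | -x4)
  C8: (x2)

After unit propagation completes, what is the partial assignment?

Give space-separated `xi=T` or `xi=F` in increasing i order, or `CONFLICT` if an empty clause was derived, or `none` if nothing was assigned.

unit clause [1] forces x1=T; simplify:
  drop -1 from [-3, -1, -4] -> [-3, -4]
  satisfied 2 clause(s); 6 remain; assigned so far: [1]
unit clause [2] forces x2=T; simplify:
  drop -2 from [-2, 3, -4] -> [3, -4]
  satisfied 2 clause(s); 4 remain; assigned so far: [1, 2]

Answer: x1=T x2=T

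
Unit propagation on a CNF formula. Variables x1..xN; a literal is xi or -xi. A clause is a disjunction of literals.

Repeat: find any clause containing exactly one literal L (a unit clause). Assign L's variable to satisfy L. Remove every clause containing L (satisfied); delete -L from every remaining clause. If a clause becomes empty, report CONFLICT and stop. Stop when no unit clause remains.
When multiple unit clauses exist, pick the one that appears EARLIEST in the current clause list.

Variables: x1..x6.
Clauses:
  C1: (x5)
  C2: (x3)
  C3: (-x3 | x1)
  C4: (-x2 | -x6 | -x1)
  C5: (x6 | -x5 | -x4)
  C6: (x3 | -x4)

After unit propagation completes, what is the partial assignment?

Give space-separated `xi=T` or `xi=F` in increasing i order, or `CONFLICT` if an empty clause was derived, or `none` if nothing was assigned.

unit clause [5] forces x5=T; simplify:
  drop -5 from [6, -5, -4] -> [6, -4]
  satisfied 1 clause(s); 5 remain; assigned so far: [5]
unit clause [3] forces x3=T; simplify:
  drop -3 from [-3, 1] -> [1]
  satisfied 2 clause(s); 3 remain; assigned so far: [3, 5]
unit clause [1] forces x1=T; simplify:
  drop -1 from [-2, -6, -1] -> [-2, -6]
  satisfied 1 clause(s); 2 remain; assigned so far: [1, 3, 5]

Answer: x1=T x3=T x5=T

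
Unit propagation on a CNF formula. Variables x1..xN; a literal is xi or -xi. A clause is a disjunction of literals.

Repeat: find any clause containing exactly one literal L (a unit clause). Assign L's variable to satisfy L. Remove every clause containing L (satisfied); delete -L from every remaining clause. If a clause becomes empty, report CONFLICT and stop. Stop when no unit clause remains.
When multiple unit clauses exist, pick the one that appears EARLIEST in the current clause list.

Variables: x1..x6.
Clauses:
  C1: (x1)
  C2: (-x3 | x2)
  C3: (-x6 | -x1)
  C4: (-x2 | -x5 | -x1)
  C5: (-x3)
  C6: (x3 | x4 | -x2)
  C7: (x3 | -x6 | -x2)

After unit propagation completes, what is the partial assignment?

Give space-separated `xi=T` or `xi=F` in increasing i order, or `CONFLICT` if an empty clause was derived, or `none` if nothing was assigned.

unit clause [1] forces x1=T; simplify:
  drop -1 from [-6, -1] -> [-6]
  drop -1 from [-2, -5, -1] -> [-2, -5]
  satisfied 1 clause(s); 6 remain; assigned so far: [1]
unit clause [-6] forces x6=F; simplify:
  satisfied 2 clause(s); 4 remain; assigned so far: [1, 6]
unit clause [-3] forces x3=F; simplify:
  drop 3 from [3, 4, -2] -> [4, -2]
  satisfied 2 clause(s); 2 remain; assigned so far: [1, 3, 6]

Answer: x1=T x3=F x6=F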